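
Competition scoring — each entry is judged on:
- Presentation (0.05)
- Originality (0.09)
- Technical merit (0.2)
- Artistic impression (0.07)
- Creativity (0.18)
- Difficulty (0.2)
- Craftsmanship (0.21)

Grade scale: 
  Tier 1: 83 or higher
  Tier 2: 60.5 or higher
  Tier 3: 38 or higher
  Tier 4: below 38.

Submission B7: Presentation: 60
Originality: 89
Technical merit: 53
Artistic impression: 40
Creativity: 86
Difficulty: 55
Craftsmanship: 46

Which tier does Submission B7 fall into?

Tier 2

Weighted total:
  Presentation 60 × 0.05 = 3
  Originality 89 × 0.09 = 8.01
  Technical merit 53 × 0.2 = 10.6
  Artistic impression 40 × 0.07 = 2.8
  Creativity 86 × 0.18 = 15.48
  Difficulty 55 × 0.2 = 11
  Craftsmanship 46 × 0.21 = 9.66
Sum = 60.55
60.55 is ≥ 60.5 and < 83 → Tier 2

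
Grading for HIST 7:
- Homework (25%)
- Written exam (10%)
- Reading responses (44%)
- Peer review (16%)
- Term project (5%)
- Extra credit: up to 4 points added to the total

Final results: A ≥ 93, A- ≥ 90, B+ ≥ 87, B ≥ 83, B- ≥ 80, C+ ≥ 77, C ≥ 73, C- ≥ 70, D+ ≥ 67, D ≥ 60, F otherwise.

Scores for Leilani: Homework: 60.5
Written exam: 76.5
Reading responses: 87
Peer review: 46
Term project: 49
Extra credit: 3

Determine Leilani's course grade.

Weighted total:
  Homework 60.5 × 0.25 = 15.125
  Written exam 76.5 × 0.1 = 7.65
  Reading responses 87 × 0.44 = 38.28
  Peer review 46 × 0.16 = 7.36
  Term project 49 × 0.05 = 2.45
Sum = 70.865
Extra credit: 70.865 + 3 = 73.865
73.865 is ≥ 73 and < 77 → C

C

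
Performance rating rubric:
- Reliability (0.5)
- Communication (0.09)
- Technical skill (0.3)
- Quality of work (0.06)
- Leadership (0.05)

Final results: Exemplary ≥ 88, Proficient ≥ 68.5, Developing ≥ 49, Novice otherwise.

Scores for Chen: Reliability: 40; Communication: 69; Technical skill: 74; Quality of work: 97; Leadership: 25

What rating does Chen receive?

Weighted total:
  Reliability 40 × 0.5 = 20
  Communication 69 × 0.09 = 6.21
  Technical skill 74 × 0.3 = 22.2
  Quality of work 97 × 0.06 = 5.82
  Leadership 25 × 0.05 = 1.25
Sum = 55.48
55.48 is ≥ 49 and < 68.5 → Developing

Developing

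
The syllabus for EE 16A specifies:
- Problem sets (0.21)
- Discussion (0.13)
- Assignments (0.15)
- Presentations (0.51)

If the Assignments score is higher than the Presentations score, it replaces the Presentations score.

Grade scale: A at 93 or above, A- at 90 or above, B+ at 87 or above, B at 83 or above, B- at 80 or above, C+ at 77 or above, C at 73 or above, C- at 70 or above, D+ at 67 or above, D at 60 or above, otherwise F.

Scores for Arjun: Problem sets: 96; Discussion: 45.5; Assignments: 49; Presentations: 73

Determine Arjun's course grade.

Assignments (49) ≤ Presentations (73), so Presentations stays at 73.
Weighted total:
  Problem sets 96 × 0.21 = 20.16
  Discussion 45.5 × 0.13 = 5.915
  Assignments 49 × 0.15 = 7.35
  Presentations 73 × 0.51 = 37.23
Sum = 70.655
70.655 is ≥ 70 and < 73 → C-

C-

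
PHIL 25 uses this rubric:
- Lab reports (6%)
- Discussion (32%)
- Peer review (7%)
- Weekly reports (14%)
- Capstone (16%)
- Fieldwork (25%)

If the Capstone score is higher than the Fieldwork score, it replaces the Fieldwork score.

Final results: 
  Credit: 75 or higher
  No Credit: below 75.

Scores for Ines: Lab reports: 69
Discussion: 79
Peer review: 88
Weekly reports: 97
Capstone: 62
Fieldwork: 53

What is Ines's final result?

Capstone (62) > Fieldwork (53), so Fieldwork counts as 62.
Weighted total:
  Lab reports 69 × 0.06 = 4.14
  Discussion 79 × 0.32 = 25.28
  Peer review 88 × 0.07 = 6.16
  Weekly reports 97 × 0.14 = 13.58
  Capstone 62 × 0.16 = 9.92
  Fieldwork 62 × 0.25 = 15.5
Sum = 74.58
74.58 < 75 → No Credit

No Credit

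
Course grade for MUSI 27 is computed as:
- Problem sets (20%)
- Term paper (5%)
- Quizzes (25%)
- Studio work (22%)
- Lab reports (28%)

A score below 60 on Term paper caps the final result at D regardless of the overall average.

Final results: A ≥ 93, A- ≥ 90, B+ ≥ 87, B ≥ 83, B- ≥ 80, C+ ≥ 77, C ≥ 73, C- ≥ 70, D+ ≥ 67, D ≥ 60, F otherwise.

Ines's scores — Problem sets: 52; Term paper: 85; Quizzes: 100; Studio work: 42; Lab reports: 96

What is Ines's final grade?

C

Term paper score 85 ≥ 60: minimum met.
Weighted total:
  Problem sets 52 × 0.2 = 10.4
  Term paper 85 × 0.05 = 4.25
  Quizzes 100 × 0.25 = 25
  Studio work 42 × 0.22 = 9.24
  Lab reports 96 × 0.28 = 26.88
Sum = 75.77
75.77 is ≥ 73 and < 77 → C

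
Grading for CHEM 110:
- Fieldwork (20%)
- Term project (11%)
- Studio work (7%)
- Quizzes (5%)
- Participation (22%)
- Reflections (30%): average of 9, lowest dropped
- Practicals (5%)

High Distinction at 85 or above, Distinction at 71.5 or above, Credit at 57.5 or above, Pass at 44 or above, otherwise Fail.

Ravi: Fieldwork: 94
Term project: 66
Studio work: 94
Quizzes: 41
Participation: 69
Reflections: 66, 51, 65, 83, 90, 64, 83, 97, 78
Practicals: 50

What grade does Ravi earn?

Reflections: drop 51 → average of remaining 8 = 626/8 = 78.25
Weighted total:
  Fieldwork 94 × 0.2 = 18.8
  Term project 66 × 0.11 = 7.26
  Studio work 94 × 0.07 = 6.58
  Quizzes 41 × 0.05 = 2.05
  Participation 69 × 0.22 = 15.18
  Reflections 78.25 × 0.3 = 23.475
  Practicals 50 × 0.05 = 2.5
Sum = 75.845
75.845 is ≥ 71.5 and < 85 → Distinction

Distinction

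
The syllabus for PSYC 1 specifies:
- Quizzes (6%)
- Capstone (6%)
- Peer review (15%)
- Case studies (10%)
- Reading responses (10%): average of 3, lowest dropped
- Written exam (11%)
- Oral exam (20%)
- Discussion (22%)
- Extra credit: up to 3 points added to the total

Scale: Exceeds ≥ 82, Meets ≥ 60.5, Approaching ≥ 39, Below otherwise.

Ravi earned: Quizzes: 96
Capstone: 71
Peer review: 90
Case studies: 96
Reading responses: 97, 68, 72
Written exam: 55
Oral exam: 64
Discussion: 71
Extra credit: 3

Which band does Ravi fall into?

Meets

Reading responses: drop 68 → average of remaining 2 = 169/2 = 84.5
Weighted total:
  Quizzes 96 × 0.06 = 5.76
  Capstone 71 × 0.06 = 4.26
  Peer review 90 × 0.15 = 13.5
  Case studies 96 × 0.1 = 9.6
  Reading responses 84.5 × 0.1 = 8.45
  Written exam 55 × 0.11 = 6.05
  Oral exam 64 × 0.2 = 12.8
  Discussion 71 × 0.22 = 15.62
Sum = 76.04
Extra credit: 76.04 + 3 = 79.04
79.04 is ≥ 60.5 and < 82 → Meets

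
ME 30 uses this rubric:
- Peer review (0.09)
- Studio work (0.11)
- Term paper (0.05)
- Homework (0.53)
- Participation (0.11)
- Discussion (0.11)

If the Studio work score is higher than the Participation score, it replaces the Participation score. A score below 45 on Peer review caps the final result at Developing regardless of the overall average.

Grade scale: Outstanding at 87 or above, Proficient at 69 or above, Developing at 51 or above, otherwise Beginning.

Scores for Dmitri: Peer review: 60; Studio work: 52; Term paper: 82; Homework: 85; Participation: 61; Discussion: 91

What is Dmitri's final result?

Studio work (52) ≤ Participation (61), so Participation stays at 61.
Peer review score 60 ≥ 45: minimum met.
Weighted total:
  Peer review 60 × 0.09 = 5.4
  Studio work 52 × 0.11 = 5.72
  Term paper 82 × 0.05 = 4.1
  Homework 85 × 0.53 = 45.05
  Participation 61 × 0.11 = 6.71
  Discussion 91 × 0.11 = 10.01
Sum = 76.99
76.99 is ≥ 69 and < 87 → Proficient

Proficient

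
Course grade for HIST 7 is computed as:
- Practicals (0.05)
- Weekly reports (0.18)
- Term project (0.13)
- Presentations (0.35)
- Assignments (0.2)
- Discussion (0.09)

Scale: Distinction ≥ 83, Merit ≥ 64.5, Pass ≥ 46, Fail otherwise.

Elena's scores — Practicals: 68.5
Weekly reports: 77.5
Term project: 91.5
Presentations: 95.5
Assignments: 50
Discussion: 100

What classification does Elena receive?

Merit

Weighted total:
  Practicals 68.5 × 0.05 = 3.425
  Weekly reports 77.5 × 0.18 = 13.95
  Term project 91.5 × 0.13 = 11.895
  Presentations 95.5 × 0.35 = 33.425
  Assignments 50 × 0.2 = 10
  Discussion 100 × 0.09 = 9
Sum = 81.695
81.695 is ≥ 64.5 and < 83 → Merit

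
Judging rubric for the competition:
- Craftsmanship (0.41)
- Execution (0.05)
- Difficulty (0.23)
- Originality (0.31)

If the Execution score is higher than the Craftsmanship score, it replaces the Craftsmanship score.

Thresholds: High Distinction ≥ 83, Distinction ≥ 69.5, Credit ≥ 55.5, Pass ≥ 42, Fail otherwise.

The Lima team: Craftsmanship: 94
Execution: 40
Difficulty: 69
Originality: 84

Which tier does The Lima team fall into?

Execution (40) ≤ Craftsmanship (94), so Craftsmanship stays at 94.
Weighted total:
  Craftsmanship 94 × 0.41 = 38.54
  Execution 40 × 0.05 = 2
  Difficulty 69 × 0.23 = 15.87
  Originality 84 × 0.31 = 26.04
Sum = 82.45
82.45 is ≥ 69.5 and < 83 → Distinction

Distinction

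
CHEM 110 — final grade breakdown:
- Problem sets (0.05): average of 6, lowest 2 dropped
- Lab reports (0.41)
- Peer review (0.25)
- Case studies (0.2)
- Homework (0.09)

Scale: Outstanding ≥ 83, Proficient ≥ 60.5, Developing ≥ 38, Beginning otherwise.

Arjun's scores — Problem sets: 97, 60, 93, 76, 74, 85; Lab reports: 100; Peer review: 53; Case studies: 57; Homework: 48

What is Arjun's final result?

Problem sets: drop 60, 74 → average of remaining 4 = 351/4 = 87.75
Weighted total:
  Problem sets 87.75 × 0.05 = 4.3875
  Lab reports 100 × 0.41 = 41
  Peer review 53 × 0.25 = 13.25
  Case studies 57 × 0.2 = 11.4
  Homework 48 × 0.09 = 4.32
Sum = 74.3575
74.3575 is ≥ 60.5 and < 83 → Proficient

Proficient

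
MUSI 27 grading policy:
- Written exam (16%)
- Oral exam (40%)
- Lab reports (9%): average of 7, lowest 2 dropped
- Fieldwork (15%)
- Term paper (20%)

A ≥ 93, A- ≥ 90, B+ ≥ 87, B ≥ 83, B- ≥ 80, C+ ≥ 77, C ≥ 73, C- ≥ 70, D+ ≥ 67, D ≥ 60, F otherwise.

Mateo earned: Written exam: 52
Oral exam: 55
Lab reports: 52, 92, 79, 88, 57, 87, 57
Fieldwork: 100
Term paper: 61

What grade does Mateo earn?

Lab reports: drop 52, 57 → average of remaining 5 = 403/5 = 80.6
Weighted total:
  Written exam 52 × 0.16 = 8.32
  Oral exam 55 × 0.4 = 22
  Lab reports 80.6 × 0.09 = 7.254
  Fieldwork 100 × 0.15 = 15
  Term paper 61 × 0.2 = 12.2
Sum = 64.774
64.774 is ≥ 60 and < 67 → D

D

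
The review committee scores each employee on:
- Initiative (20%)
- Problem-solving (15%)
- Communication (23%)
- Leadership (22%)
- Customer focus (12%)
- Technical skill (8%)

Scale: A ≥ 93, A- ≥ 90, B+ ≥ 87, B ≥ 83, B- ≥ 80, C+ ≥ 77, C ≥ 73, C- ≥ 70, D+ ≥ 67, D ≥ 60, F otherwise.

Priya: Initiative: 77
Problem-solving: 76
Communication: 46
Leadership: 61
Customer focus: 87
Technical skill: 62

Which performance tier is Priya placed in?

D

Weighted total:
  Initiative 77 × 0.2 = 15.4
  Problem-solving 76 × 0.15 = 11.4
  Communication 46 × 0.23 = 10.58
  Leadership 61 × 0.22 = 13.42
  Customer focus 87 × 0.12 = 10.44
  Technical skill 62 × 0.08 = 4.96
Sum = 66.2
66.2 is ≥ 60 and < 67 → D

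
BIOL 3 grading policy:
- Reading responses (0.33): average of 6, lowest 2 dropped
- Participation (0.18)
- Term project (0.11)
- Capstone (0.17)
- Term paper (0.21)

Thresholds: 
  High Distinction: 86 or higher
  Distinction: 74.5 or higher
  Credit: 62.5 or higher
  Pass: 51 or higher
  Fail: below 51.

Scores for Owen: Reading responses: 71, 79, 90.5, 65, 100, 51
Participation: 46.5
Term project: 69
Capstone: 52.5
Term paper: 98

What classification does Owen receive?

Credit

Reading responses: drop 51, 65 → average of remaining 4 = 340.5/4 = 85.125
Weighted total:
  Reading responses 85.125 × 0.33 = 28.09125
  Participation 46.5 × 0.18 = 8.37
  Term project 69 × 0.11 = 7.59
  Capstone 52.5 × 0.17 = 8.925
  Term paper 98 × 0.21 = 20.58
Sum = 73.55625
73.55625 is ≥ 62.5 and < 74.5 → Credit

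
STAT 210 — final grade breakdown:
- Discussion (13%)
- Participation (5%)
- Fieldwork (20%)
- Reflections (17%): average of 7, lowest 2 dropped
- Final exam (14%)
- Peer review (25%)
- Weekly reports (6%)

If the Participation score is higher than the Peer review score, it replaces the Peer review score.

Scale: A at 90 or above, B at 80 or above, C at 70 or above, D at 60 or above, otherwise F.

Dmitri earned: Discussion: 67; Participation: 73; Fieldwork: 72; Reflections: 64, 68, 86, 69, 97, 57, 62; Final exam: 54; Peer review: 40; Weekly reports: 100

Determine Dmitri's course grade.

C

Reflections: drop 57, 62 → average of remaining 5 = 384/5 = 76.8
Participation (73) > Peer review (40), so Peer review counts as 73.
Weighted total:
  Discussion 67 × 0.13 = 8.71
  Participation 73 × 0.05 = 3.65
  Fieldwork 72 × 0.2 = 14.4
  Reflections 76.8 × 0.17 = 13.056
  Final exam 54 × 0.14 = 7.56
  Peer review 73 × 0.25 = 18.25
  Weekly reports 100 × 0.06 = 6
Sum = 71.626
71.626 is ≥ 70 and < 80 → C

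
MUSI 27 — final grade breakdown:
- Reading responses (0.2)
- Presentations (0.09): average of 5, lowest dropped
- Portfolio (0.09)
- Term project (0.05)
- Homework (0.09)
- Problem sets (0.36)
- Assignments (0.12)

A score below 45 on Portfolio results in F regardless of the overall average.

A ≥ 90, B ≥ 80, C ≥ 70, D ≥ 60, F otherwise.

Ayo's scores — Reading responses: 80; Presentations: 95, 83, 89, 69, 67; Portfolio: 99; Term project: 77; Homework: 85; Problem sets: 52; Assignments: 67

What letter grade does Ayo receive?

C

Presentations: drop 67 → average of remaining 4 = 336/4 = 84
Portfolio score 99 ≥ 45: minimum met.
Weighted total:
  Reading responses 80 × 0.2 = 16
  Presentations 84 × 0.09 = 7.56
  Portfolio 99 × 0.09 = 8.91
  Term project 77 × 0.05 = 3.85
  Homework 85 × 0.09 = 7.65
  Problem sets 52 × 0.36 = 18.72
  Assignments 67 × 0.12 = 8.04
Sum = 70.73
70.73 is ≥ 70 and < 80 → C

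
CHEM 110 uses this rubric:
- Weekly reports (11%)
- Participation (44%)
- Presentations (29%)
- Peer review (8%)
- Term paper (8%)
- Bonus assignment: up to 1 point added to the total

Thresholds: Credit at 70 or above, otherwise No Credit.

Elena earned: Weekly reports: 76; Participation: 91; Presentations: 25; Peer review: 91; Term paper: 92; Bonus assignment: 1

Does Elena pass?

Credit

Weighted total:
  Weekly reports 76 × 0.11 = 8.36
  Participation 91 × 0.44 = 40.04
  Presentations 25 × 0.29 = 7.25
  Peer review 91 × 0.08 = 7.28
  Term paper 92 × 0.08 = 7.36
Sum = 70.29
Bonus assignment: 70.29 + 1 = 71.29
71.29 ≥ 70 → Credit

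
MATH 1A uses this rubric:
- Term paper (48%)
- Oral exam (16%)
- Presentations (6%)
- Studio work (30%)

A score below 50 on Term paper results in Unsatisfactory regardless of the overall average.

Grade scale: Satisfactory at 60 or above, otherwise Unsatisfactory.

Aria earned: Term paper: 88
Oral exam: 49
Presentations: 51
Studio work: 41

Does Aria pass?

Term paper score 88 ≥ 50: minimum met.
Weighted total:
  Term paper 88 × 0.48 = 42.24
  Oral exam 49 × 0.16 = 7.84
  Presentations 51 × 0.06 = 3.06
  Studio work 41 × 0.3 = 12.3
Sum = 65.44
65.44 ≥ 60 → Satisfactory

Satisfactory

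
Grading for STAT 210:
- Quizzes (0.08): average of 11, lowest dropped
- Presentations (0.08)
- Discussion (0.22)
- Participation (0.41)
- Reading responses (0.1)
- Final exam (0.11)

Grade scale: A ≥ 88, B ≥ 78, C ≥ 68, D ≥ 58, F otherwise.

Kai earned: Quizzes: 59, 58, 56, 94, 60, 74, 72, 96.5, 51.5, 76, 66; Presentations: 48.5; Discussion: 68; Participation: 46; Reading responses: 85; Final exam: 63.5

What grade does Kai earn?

Quizzes: drop 51.5 → average of remaining 10 = 711.5/10 = 71.15
Weighted total:
  Quizzes 71.15 × 0.08 = 5.692
  Presentations 48.5 × 0.08 = 3.88
  Discussion 68 × 0.22 = 14.96
  Participation 46 × 0.41 = 18.86
  Reading responses 85 × 0.1 = 8.5
  Final exam 63.5 × 0.11 = 6.985
Sum = 58.877
58.877 is ≥ 58 and < 68 → D

D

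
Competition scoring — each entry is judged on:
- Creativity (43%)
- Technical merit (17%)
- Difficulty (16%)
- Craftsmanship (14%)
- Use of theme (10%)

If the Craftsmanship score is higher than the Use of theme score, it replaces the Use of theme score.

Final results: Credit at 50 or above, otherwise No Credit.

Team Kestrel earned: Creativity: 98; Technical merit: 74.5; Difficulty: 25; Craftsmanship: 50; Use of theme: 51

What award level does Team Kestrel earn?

Credit

Craftsmanship (50) ≤ Use of theme (51), so Use of theme stays at 51.
Weighted total:
  Creativity 98 × 0.43 = 42.14
  Technical merit 74.5 × 0.17 = 12.665
  Difficulty 25 × 0.16 = 4
  Craftsmanship 50 × 0.14 = 7
  Use of theme 51 × 0.1 = 5.1
Sum = 70.905
70.905 ≥ 50 → Credit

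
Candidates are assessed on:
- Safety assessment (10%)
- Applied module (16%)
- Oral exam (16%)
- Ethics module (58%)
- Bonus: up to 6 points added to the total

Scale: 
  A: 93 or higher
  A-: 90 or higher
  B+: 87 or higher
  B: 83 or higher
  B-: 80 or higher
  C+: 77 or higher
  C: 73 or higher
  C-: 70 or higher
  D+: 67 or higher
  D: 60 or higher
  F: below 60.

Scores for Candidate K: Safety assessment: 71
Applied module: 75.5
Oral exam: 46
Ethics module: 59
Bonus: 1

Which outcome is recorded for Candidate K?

D

Weighted total:
  Safety assessment 71 × 0.1 = 7.1
  Applied module 75.5 × 0.16 = 12.08
  Oral exam 46 × 0.16 = 7.36
  Ethics module 59 × 0.58 = 34.22
Sum = 60.76
Bonus: 60.76 + 1 = 61.76
61.76 is ≥ 60 and < 67 → D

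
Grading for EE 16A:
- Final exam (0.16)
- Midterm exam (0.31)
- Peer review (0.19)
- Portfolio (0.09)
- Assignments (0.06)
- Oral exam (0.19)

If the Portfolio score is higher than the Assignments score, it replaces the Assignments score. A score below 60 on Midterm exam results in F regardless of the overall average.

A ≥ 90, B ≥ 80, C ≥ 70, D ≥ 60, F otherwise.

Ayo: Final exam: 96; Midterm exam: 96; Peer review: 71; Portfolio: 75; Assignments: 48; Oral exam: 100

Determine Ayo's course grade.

B

Portfolio (75) > Assignments (48), so Assignments counts as 75.
Midterm exam score 96 ≥ 60: minimum met.
Weighted total:
  Final exam 96 × 0.16 = 15.36
  Midterm exam 96 × 0.31 = 29.76
  Peer review 71 × 0.19 = 13.49
  Portfolio 75 × 0.09 = 6.75
  Assignments 75 × 0.06 = 4.5
  Oral exam 100 × 0.19 = 19
Sum = 88.86
88.86 is ≥ 80 and < 90 → B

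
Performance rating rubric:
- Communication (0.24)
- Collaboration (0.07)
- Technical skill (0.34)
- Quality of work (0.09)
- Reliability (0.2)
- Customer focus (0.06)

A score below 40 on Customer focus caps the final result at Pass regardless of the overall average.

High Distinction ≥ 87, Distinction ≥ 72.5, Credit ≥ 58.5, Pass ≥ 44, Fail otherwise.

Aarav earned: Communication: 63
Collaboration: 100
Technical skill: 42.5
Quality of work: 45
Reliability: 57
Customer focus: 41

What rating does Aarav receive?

Customer focus score 41 ≥ 40: minimum met.
Weighted total:
  Communication 63 × 0.24 = 15.12
  Collaboration 100 × 0.07 = 7
  Technical skill 42.5 × 0.34 = 14.45
  Quality of work 45 × 0.09 = 4.05
  Reliability 57 × 0.2 = 11.4
  Customer focus 41 × 0.06 = 2.46
Sum = 54.48
54.48 is ≥ 44 and < 58.5 → Pass

Pass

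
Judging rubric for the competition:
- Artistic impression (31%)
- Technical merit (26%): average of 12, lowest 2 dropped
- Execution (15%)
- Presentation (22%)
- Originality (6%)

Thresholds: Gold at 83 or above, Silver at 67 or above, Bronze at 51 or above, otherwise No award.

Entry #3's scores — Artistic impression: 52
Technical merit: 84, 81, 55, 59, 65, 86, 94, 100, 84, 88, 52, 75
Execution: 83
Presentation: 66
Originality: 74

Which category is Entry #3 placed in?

Silver

Technical merit: drop 52, 55 → average of remaining 10 = 816/10 = 81.6
Weighted total:
  Artistic impression 52 × 0.31 = 16.12
  Technical merit 81.6 × 0.26 = 21.216
  Execution 83 × 0.15 = 12.45
  Presentation 66 × 0.22 = 14.52
  Originality 74 × 0.06 = 4.44
Sum = 68.746
68.746 is ≥ 67 and < 83 → Silver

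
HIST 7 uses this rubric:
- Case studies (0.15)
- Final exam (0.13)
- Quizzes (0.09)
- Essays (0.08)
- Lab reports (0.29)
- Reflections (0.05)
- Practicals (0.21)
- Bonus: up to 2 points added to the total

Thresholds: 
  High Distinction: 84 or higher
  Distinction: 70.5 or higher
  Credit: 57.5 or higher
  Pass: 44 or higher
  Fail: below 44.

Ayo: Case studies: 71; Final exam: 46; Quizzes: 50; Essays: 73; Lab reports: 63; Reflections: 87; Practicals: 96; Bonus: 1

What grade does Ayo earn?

Weighted total:
  Case studies 71 × 0.15 = 10.65
  Final exam 46 × 0.13 = 5.98
  Quizzes 50 × 0.09 = 4.5
  Essays 73 × 0.08 = 5.84
  Lab reports 63 × 0.29 = 18.27
  Reflections 87 × 0.05 = 4.35
  Practicals 96 × 0.21 = 20.16
Sum = 69.75
Bonus: 69.75 + 1 = 70.75
70.75 is ≥ 70.5 and < 84 → Distinction

Distinction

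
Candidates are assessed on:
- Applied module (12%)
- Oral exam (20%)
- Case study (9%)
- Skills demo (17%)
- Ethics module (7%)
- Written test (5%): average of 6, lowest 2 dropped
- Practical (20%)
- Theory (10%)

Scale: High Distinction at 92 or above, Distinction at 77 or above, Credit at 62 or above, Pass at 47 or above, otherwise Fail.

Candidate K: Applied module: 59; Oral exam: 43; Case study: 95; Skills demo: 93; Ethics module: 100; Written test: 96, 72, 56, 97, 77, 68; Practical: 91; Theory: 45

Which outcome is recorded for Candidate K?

Written test: drop 56, 68 → average of remaining 4 = 342/4 = 85.5
Weighted total:
  Applied module 59 × 0.12 = 7.08
  Oral exam 43 × 0.2 = 8.6
  Case study 95 × 0.09 = 8.55
  Skills demo 93 × 0.17 = 15.81
  Ethics module 100 × 0.07 = 7
  Written test 85.5 × 0.05 = 4.275
  Practical 91 × 0.2 = 18.2
  Theory 45 × 0.1 = 4.5
Sum = 74.015
74.015 is ≥ 62 and < 77 → Credit

Credit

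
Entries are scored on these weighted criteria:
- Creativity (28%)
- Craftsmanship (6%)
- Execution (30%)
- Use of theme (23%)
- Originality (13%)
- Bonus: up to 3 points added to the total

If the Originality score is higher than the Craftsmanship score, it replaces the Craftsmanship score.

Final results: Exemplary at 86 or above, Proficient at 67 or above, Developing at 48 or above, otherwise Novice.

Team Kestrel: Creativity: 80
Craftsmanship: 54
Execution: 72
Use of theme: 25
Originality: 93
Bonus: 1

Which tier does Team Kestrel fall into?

Originality (93) > Craftsmanship (54), so Craftsmanship counts as 93.
Weighted total:
  Creativity 80 × 0.28 = 22.4
  Craftsmanship 93 × 0.06 = 5.58
  Execution 72 × 0.3 = 21.6
  Use of theme 25 × 0.23 = 5.75
  Originality 93 × 0.13 = 12.09
Sum = 67.42
Bonus: 67.42 + 1 = 68.42
68.42 is ≥ 67 and < 86 → Proficient

Proficient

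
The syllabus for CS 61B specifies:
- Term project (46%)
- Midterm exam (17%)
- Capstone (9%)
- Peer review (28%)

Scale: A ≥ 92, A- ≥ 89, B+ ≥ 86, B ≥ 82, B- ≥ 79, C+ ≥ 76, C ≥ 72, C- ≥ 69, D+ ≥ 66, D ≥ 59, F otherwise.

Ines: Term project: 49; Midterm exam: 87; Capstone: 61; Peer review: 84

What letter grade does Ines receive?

D+

Weighted total:
  Term project 49 × 0.46 = 22.54
  Midterm exam 87 × 0.17 = 14.79
  Capstone 61 × 0.09 = 5.49
  Peer review 84 × 0.28 = 23.52
Sum = 66.34
66.34 is ≥ 66 and < 69 → D+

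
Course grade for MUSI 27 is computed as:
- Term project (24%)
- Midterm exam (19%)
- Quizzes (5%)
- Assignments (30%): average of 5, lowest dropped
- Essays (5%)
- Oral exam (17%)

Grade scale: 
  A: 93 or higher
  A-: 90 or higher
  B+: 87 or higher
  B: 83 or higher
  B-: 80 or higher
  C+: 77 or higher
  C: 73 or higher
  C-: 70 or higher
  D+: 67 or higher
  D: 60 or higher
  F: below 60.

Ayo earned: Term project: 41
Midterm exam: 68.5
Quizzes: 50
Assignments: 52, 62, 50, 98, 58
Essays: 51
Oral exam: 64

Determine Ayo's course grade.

F

Assignments: drop 50 → average of remaining 4 = 270/4 = 67.5
Weighted total:
  Term project 41 × 0.24 = 9.84
  Midterm exam 68.5 × 0.19 = 13.015
  Quizzes 50 × 0.05 = 2.5
  Assignments 67.5 × 0.3 = 20.25
  Essays 51 × 0.05 = 2.55
  Oral exam 64 × 0.17 = 10.88
Sum = 59.035
59.035 < 60 → F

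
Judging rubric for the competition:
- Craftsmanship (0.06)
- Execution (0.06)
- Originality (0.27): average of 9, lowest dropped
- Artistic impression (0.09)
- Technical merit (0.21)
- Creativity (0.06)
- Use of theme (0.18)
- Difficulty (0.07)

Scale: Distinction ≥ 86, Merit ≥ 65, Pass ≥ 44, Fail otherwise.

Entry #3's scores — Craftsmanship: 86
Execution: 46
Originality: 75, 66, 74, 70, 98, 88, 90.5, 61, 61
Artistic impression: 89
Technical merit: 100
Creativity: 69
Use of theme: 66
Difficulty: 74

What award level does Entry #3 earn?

Merit

Originality: drop 61 → average of remaining 8 = 622.5/8 = 77.8125
Weighted total:
  Craftsmanship 86 × 0.06 = 5.16
  Execution 46 × 0.06 = 2.76
  Originality 77.8125 × 0.27 = 21.009375
  Artistic impression 89 × 0.09 = 8.01
  Technical merit 100 × 0.21 = 21
  Creativity 69 × 0.06 = 4.14
  Use of theme 66 × 0.18 = 11.88
  Difficulty 74 × 0.07 = 5.18
Sum = 79.139375
79.139375 is ≥ 65 and < 86 → Merit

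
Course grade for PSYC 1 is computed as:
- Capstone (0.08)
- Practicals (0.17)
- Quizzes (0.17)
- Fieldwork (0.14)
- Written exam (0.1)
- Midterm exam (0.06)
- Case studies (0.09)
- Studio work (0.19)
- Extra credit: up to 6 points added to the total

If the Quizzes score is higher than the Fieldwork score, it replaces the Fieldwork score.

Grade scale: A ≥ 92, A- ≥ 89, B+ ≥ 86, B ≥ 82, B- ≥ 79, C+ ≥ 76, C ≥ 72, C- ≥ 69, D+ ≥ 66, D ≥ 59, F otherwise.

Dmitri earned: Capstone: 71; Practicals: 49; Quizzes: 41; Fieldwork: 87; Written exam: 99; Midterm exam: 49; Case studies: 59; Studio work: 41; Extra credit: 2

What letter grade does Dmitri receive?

D

Quizzes (41) ≤ Fieldwork (87), so Fieldwork stays at 87.
Weighted total:
  Capstone 71 × 0.08 = 5.68
  Practicals 49 × 0.17 = 8.33
  Quizzes 41 × 0.17 = 6.97
  Fieldwork 87 × 0.14 = 12.18
  Written exam 99 × 0.1 = 9.9
  Midterm exam 49 × 0.06 = 2.94
  Case studies 59 × 0.09 = 5.31
  Studio work 41 × 0.19 = 7.79
Sum = 59.1
Extra credit: 59.1 + 2 = 61.1
61.1 is ≥ 59 and < 66 → D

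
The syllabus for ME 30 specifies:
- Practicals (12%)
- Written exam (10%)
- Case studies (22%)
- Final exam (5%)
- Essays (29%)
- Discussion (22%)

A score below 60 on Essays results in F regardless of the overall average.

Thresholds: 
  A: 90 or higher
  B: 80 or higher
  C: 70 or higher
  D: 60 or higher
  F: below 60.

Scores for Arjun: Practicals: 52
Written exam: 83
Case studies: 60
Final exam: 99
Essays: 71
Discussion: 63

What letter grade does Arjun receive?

Essays score 71 ≥ 60: minimum met.
Weighted total:
  Practicals 52 × 0.12 = 6.24
  Written exam 83 × 0.1 = 8.3
  Case studies 60 × 0.22 = 13.2
  Final exam 99 × 0.05 = 4.95
  Essays 71 × 0.29 = 20.59
  Discussion 63 × 0.22 = 13.86
Sum = 67.14
67.14 is ≥ 60 and < 70 → D

D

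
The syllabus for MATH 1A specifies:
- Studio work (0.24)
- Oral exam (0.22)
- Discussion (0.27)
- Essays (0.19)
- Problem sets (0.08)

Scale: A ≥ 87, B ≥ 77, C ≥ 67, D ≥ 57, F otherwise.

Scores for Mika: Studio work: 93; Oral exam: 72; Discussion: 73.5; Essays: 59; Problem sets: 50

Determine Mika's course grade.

C

Weighted total:
  Studio work 93 × 0.24 = 22.32
  Oral exam 72 × 0.22 = 15.84
  Discussion 73.5 × 0.27 = 19.845
  Essays 59 × 0.19 = 11.21
  Problem sets 50 × 0.08 = 4
Sum = 73.215
73.215 is ≥ 67 and < 77 → C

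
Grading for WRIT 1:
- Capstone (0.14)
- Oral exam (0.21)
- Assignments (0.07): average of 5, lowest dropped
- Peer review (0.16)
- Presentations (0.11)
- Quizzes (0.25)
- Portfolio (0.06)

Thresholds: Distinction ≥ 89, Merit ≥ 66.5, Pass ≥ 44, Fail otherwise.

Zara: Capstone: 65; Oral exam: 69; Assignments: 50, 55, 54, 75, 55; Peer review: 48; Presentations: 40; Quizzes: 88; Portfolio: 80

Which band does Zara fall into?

Assignments: drop 50 → average of remaining 4 = 239/4 = 59.75
Weighted total:
  Capstone 65 × 0.14 = 9.1
  Oral exam 69 × 0.21 = 14.49
  Assignments 59.75 × 0.07 = 4.1825
  Peer review 48 × 0.16 = 7.68
  Presentations 40 × 0.11 = 4.4
  Quizzes 88 × 0.25 = 22
  Portfolio 80 × 0.06 = 4.8
Sum = 66.6525
66.6525 is ≥ 66.5 and < 89 → Merit

Merit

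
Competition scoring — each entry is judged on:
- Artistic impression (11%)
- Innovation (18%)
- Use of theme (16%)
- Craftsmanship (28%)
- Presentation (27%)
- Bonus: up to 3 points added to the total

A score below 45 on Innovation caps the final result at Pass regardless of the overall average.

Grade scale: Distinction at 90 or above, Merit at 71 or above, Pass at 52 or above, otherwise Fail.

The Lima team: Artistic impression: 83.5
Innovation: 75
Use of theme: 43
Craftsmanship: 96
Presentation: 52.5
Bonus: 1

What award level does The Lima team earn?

Merit

Innovation score 75 ≥ 45: minimum met.
Weighted total:
  Artistic impression 83.5 × 0.11 = 9.185
  Innovation 75 × 0.18 = 13.5
  Use of theme 43 × 0.16 = 6.88
  Craftsmanship 96 × 0.28 = 26.88
  Presentation 52.5 × 0.27 = 14.175
Sum = 70.62
Bonus: 70.62 + 1 = 71.62
71.62 is ≥ 71 and < 90 → Merit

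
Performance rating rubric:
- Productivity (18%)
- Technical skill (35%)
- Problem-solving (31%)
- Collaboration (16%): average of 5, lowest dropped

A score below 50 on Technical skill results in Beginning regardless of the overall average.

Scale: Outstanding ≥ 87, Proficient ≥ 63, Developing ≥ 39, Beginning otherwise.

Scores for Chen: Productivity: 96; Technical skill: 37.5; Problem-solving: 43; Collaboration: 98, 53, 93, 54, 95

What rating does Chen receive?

Beginning

Collaboration: drop 53 → average of remaining 4 = 340/4 = 85
Technical skill score 37.5 < 50: minimum not met.
Weighted total:
  Productivity 96 × 0.18 = 17.28
  Technical skill 37.5 × 0.35 = 13.125
  Problem-solving 43 × 0.31 = 13.33
  Collaboration 85 × 0.16 = 13.6
Sum = 57.335
Because the Technical skill minimum was not met, the result is Beginning.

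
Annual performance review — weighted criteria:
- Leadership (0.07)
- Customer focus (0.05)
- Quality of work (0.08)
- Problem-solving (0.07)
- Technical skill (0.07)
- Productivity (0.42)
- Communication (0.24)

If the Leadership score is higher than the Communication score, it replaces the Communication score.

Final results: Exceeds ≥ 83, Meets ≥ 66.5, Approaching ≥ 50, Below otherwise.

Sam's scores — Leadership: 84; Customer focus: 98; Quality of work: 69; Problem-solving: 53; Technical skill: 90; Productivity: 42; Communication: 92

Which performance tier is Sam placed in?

Leadership (84) ≤ Communication (92), so Communication stays at 92.
Weighted total:
  Leadership 84 × 0.07 = 5.88
  Customer focus 98 × 0.05 = 4.9
  Quality of work 69 × 0.08 = 5.52
  Problem-solving 53 × 0.07 = 3.71
  Technical skill 90 × 0.07 = 6.3
  Productivity 42 × 0.42 = 17.64
  Communication 92 × 0.24 = 22.08
Sum = 66.03
66.03 is ≥ 50 and < 66.5 → Approaching

Approaching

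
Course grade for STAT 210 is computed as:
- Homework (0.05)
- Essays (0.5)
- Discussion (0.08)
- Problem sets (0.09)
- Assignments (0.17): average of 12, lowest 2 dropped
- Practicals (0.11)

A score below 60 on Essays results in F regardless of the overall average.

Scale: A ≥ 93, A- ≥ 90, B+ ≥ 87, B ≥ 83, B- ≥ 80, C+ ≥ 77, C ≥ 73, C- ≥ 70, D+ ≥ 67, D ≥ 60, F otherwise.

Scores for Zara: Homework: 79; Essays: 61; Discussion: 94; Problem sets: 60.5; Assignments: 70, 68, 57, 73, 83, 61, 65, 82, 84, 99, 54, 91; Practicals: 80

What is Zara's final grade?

Assignments: drop 54, 57 → average of remaining 10 = 776/10 = 77.6
Essays score 61 ≥ 60: minimum met.
Weighted total:
  Homework 79 × 0.05 = 3.95
  Essays 61 × 0.5 = 30.5
  Discussion 94 × 0.08 = 7.52
  Problem sets 60.5 × 0.09 = 5.445
  Assignments 77.6 × 0.17 = 13.192
  Practicals 80 × 0.11 = 8.8
Sum = 69.407
69.407 is ≥ 67 and < 70 → D+

D+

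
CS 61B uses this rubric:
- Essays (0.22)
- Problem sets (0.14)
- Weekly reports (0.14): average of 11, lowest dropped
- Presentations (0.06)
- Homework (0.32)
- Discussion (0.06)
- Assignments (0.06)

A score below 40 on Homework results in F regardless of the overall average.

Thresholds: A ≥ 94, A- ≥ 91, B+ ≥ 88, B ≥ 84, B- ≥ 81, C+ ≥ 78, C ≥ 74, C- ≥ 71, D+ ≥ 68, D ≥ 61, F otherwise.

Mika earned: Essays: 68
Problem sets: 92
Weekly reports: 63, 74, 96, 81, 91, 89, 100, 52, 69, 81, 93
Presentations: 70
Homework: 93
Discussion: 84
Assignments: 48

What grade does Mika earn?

Weekly reports: drop 52 → average of remaining 10 = 837/10 = 83.7
Homework score 93 ≥ 40: minimum met.
Weighted total:
  Essays 68 × 0.22 = 14.96
  Problem sets 92 × 0.14 = 12.88
  Weekly reports 83.7 × 0.14 = 11.718
  Presentations 70 × 0.06 = 4.2
  Homework 93 × 0.32 = 29.76
  Discussion 84 × 0.06 = 5.04
  Assignments 48 × 0.06 = 2.88
Sum = 81.438
81.438 is ≥ 81 and < 84 → B-

B-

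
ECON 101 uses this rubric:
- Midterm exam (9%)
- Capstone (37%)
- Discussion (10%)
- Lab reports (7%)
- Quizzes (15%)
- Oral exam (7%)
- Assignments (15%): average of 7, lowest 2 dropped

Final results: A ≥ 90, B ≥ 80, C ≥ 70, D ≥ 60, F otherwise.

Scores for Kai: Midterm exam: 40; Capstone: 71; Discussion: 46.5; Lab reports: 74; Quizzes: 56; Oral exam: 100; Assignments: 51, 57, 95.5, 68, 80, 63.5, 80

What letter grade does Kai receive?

D

Assignments: drop 51, 57 → average of remaining 5 = 387/5 = 77.4
Weighted total:
  Midterm exam 40 × 0.09 = 3.6
  Capstone 71 × 0.37 = 26.27
  Discussion 46.5 × 0.1 = 4.65
  Lab reports 74 × 0.07 = 5.18
  Quizzes 56 × 0.15 = 8.4
  Oral exam 100 × 0.07 = 7
  Assignments 77.4 × 0.15 = 11.61
Sum = 66.71
66.71 is ≥ 60 and < 70 → D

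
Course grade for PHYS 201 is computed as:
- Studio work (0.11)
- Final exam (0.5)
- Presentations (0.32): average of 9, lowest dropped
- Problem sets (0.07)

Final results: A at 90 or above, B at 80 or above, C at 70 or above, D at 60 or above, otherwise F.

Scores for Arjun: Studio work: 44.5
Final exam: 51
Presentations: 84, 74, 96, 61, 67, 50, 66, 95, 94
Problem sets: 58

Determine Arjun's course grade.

Presentations: drop 50 → average of remaining 8 = 637/8 = 79.625
Weighted total:
  Studio work 44.5 × 0.11 = 4.895
  Final exam 51 × 0.5 = 25.5
  Presentations 79.625 × 0.32 = 25.48
  Problem sets 58 × 0.07 = 4.06
Sum = 59.935
59.935 < 60 → F

F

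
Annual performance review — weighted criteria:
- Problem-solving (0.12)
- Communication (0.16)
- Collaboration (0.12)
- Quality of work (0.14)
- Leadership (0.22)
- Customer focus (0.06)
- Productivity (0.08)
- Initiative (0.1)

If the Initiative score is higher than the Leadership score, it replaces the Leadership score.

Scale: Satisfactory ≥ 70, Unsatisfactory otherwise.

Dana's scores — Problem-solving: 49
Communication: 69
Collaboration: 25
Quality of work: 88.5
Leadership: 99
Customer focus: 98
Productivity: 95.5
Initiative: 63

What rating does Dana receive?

Initiative (63) ≤ Leadership (99), so Leadership stays at 99.
Weighted total:
  Problem-solving 49 × 0.12 = 5.88
  Communication 69 × 0.16 = 11.04
  Collaboration 25 × 0.12 = 3
  Quality of work 88.5 × 0.14 = 12.39
  Leadership 99 × 0.22 = 21.78
  Customer focus 98 × 0.06 = 5.88
  Productivity 95.5 × 0.08 = 7.64
  Initiative 63 × 0.1 = 6.3
Sum = 73.91
73.91 ≥ 70 → Satisfactory

Satisfactory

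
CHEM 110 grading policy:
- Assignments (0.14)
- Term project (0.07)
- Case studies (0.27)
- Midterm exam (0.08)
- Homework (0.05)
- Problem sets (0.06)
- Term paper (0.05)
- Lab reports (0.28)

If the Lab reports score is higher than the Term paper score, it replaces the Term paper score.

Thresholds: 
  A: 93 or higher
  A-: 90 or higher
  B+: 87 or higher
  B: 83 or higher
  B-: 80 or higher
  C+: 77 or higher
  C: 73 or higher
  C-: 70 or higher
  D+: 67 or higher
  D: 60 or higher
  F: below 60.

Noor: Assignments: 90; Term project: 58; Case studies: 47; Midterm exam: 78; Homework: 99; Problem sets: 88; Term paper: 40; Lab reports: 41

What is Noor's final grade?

F

Lab reports (41) > Term paper (40), so Term paper counts as 41.
Weighted total:
  Assignments 90 × 0.14 = 12.6
  Term project 58 × 0.07 = 4.06
  Case studies 47 × 0.27 = 12.69
  Midterm exam 78 × 0.08 = 6.24
  Homework 99 × 0.05 = 4.95
  Problem sets 88 × 0.06 = 5.28
  Term paper 41 × 0.05 = 2.05
  Lab reports 41 × 0.28 = 11.48
Sum = 59.35
59.35 < 60 → F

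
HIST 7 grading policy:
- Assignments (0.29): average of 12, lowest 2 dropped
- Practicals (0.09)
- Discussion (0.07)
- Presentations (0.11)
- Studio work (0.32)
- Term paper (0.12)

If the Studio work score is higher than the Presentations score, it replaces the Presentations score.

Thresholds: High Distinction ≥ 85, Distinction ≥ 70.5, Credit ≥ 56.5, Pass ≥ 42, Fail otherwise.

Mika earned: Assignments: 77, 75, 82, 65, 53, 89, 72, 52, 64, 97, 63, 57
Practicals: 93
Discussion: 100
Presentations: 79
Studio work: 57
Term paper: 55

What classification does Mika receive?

Assignments: drop 52, 53 → average of remaining 10 = 741/10 = 74.1
Studio work (57) ≤ Presentations (79), so Presentations stays at 79.
Weighted total:
  Assignments 74.1 × 0.29 = 21.489
  Practicals 93 × 0.09 = 8.37
  Discussion 100 × 0.07 = 7
  Presentations 79 × 0.11 = 8.69
  Studio work 57 × 0.32 = 18.24
  Term paper 55 × 0.12 = 6.6
Sum = 70.389
70.389 is ≥ 56.5 and < 70.5 → Credit

Credit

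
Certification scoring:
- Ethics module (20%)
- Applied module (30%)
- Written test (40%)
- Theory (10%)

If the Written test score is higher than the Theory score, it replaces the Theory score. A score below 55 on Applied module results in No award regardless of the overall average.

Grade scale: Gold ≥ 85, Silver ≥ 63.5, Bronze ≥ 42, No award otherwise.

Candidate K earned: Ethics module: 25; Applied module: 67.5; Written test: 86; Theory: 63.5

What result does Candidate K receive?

Written test (86) > Theory (63.5), so Theory counts as 86.
Applied module score 67.5 ≥ 55: minimum met.
Weighted total:
  Ethics module 25 × 0.2 = 5
  Applied module 67.5 × 0.3 = 20.25
  Written test 86 × 0.4 = 34.4
  Theory 86 × 0.1 = 8.6
Sum = 68.25
68.25 is ≥ 63.5 and < 85 → Silver

Silver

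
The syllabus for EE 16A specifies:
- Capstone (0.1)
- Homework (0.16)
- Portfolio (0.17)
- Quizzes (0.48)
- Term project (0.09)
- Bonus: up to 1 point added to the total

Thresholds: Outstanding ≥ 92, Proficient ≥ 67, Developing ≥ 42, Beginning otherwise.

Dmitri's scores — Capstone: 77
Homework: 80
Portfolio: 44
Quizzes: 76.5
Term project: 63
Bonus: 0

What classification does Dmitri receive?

Proficient

Weighted total:
  Capstone 77 × 0.1 = 7.7
  Homework 80 × 0.16 = 12.8
  Portfolio 44 × 0.17 = 7.48
  Quizzes 76.5 × 0.48 = 36.72
  Term project 63 × 0.09 = 5.67
Sum = 70.37
Bonus: 70.37 + 0 = 70.37
70.37 is ≥ 67 and < 92 → Proficient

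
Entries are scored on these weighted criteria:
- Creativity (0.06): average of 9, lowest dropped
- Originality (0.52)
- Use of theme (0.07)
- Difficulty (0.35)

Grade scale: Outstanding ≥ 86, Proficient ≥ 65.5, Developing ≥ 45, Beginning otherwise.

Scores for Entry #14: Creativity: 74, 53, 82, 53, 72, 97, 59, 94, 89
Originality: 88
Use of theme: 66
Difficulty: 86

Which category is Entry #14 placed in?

Creativity: drop 53 → average of remaining 8 = 620/8 = 77.5
Weighted total:
  Creativity 77.5 × 0.06 = 4.65
  Originality 88 × 0.52 = 45.76
  Use of theme 66 × 0.07 = 4.62
  Difficulty 86 × 0.35 = 30.1
Sum = 85.13
85.13 is ≥ 65.5 and < 86 → Proficient

Proficient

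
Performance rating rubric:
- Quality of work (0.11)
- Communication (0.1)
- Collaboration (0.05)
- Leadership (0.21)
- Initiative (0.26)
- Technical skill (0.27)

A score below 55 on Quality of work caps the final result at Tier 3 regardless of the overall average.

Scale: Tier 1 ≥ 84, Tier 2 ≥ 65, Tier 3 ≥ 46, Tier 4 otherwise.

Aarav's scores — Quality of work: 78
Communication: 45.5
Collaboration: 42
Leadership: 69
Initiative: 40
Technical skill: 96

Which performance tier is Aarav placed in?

Quality of work score 78 ≥ 55: minimum met.
Weighted total:
  Quality of work 78 × 0.11 = 8.58
  Communication 45.5 × 0.1 = 4.55
  Collaboration 42 × 0.05 = 2.1
  Leadership 69 × 0.21 = 14.49
  Initiative 40 × 0.26 = 10.4
  Technical skill 96 × 0.27 = 25.92
Sum = 66.04
66.04 is ≥ 65 and < 84 → Tier 2

Tier 2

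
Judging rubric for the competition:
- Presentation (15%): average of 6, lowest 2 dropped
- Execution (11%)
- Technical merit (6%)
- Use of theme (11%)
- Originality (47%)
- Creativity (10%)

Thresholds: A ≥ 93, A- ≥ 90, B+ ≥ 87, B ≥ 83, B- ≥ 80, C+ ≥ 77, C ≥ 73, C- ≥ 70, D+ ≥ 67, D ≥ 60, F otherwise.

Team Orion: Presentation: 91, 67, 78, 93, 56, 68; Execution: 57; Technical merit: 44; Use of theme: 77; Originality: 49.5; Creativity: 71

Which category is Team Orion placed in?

D

Presentation: drop 56, 67 → average of remaining 4 = 330/4 = 82.5
Weighted total:
  Presentation 82.5 × 0.15 = 12.375
  Execution 57 × 0.11 = 6.27
  Technical merit 44 × 0.06 = 2.64
  Use of theme 77 × 0.11 = 8.47
  Originality 49.5 × 0.47 = 23.265
  Creativity 71 × 0.1 = 7.1
Sum = 60.12
60.12 is ≥ 60 and < 67 → D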